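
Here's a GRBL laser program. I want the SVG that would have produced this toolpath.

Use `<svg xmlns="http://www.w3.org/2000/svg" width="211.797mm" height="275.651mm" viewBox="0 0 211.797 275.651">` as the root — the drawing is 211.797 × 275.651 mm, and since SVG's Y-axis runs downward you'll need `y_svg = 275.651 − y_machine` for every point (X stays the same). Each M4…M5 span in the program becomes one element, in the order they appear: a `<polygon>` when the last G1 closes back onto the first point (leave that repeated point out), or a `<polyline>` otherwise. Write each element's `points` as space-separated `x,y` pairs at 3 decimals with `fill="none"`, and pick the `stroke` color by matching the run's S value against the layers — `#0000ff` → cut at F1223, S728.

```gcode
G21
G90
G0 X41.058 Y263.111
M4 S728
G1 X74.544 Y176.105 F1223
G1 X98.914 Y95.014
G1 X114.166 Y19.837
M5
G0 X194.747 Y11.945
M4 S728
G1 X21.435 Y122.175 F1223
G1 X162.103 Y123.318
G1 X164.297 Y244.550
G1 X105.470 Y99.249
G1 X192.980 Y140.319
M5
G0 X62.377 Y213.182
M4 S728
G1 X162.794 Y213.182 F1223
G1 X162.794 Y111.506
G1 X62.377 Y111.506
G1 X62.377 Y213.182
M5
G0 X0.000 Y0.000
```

Each laser-on run becomes one SVG element. Flip Y back into SVG space with y_svg = 275.651 − y_machine. Every run uses S728, so all elements get stroke `#0000ff` (cut).

Run 1: The run is open, so emit a `<polyline>` with points (Y-flipped): 41.058,12.540 74.544,99.546 98.914,180.637 114.166,255.814.

Run 2: The run is open, so emit a `<polyline>` with points (Y-flipped): 194.747,263.706 21.435,153.476 162.103,152.333 164.297,31.101 105.470,176.402 192.980,135.332.

Run 3: The run returns to its start, so emit a `<polygon>` with points (Y-flipped): 62.377,62.469 162.794,62.469 162.794,164.145 62.377,164.145.

<svg xmlns="http://www.w3.org/2000/svg" width="211.797mm" height="275.651mm" viewBox="0 0 211.797 275.651">
  <polyline points="41.058,12.540 74.544,99.546 98.914,180.637 114.166,255.814" fill="none" stroke="#0000ff"/>
  <polyline points="194.747,263.706 21.435,153.476 162.103,152.333 164.297,31.101 105.470,176.402 192.980,135.332" fill="none" stroke="#0000ff"/>
  <polygon points="62.377,62.469 162.794,62.469 162.794,164.145 62.377,164.145" fill="none" stroke="#0000ff"/>
</svg>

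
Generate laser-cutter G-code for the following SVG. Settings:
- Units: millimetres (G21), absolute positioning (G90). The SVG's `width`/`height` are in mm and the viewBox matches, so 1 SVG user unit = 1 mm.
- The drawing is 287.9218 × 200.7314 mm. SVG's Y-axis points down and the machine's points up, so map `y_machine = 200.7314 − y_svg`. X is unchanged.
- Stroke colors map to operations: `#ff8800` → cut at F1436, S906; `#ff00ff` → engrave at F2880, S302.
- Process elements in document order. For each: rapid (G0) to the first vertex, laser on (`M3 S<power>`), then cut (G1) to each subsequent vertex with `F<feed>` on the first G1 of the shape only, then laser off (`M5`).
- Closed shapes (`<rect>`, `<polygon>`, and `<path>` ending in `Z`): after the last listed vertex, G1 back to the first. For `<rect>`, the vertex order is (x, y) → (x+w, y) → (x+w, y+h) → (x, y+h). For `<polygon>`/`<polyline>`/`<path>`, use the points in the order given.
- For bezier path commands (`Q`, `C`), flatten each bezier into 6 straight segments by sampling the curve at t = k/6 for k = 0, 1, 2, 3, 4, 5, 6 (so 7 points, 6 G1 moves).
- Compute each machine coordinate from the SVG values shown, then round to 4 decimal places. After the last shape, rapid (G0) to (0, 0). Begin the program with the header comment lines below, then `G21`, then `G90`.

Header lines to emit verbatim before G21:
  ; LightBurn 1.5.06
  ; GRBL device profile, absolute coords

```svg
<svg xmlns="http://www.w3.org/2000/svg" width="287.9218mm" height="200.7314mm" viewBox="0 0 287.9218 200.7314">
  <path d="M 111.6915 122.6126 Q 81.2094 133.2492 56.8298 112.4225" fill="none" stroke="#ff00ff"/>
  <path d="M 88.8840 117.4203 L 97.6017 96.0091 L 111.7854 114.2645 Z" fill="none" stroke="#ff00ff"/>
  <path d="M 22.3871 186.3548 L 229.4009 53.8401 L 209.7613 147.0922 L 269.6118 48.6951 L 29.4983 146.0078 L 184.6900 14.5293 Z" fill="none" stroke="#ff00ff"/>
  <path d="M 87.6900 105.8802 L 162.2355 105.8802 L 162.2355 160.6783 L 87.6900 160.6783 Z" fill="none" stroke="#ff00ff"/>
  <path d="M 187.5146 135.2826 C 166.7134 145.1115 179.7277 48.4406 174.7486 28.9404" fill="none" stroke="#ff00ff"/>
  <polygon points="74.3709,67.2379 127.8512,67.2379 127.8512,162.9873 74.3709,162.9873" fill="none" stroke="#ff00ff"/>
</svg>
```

; LightBurn 1.5.06
; GRBL device profile, absolute coords
G21
G90
G0 X111.6915 Y78.1188
M3 S302
G1 X101.7003 Y75.4472 F2880
G1 X92.0482 Y74.5237
G1 X82.7350 Y75.3480
G1 X73.7609 Y77.9204
G1 X65.1258 Y82.2406
G1 X56.8298 Y88.3089
M5
G0 X88.8840 Y83.3111
M3 S302
G1 X97.6017 Y104.7223 F2880
G1 X111.7854 Y86.4669
G1 X88.8840 Y83.3111
M5
G0 X22.3871 Y14.3766
M3 S302
G1 X229.4009 Y146.8913 F2880
G1 X209.7613 Y53.6392
G1 X269.6118 Y152.0363
G1 X29.4983 Y54.7236
G1 X184.6900 Y186.2021
G1 X22.3871 Y14.3766
M5
G0 X87.6900 Y94.8512
M3 S302
G1 X162.2355 Y94.8512 F2880
G1 X162.2355 Y40.0531
G1 X87.6900 Y40.0531
G1 X87.6900 Y94.8512
M5
G0 X187.5146 Y65.4488
M3 S302
G1 X179.6921 Y68.5590 F2880
G1 X176.0664 Y84.3172
G1 X175.1983 Y107.6215
G1 X175.6487 Y133.3698
G1 X175.9786 Y156.4603
G1 X174.7486 Y171.7910
M5
G0 X74.3709 Y133.4935
M3 S302
G1 X127.8512 Y133.4935 F2880
G1 X127.8512 Y37.7441
G1 X74.3709 Y37.7441
G1 X74.3709 Y133.4935
M5
G0 X0.0000 Y0.0000

viewBox `0 0 287.9218 200.7314` with mm width/height → 1 unit = 1 mm. Flip: y_m = 200.7314 − y_svg.

**Shape 1** — `<path>` quadratic bezier, stroke `#ff00ff` → engrave (S302, F2880). Control points (SVG): P0=(111.6915,122.6126), P1=(81.2094,133.2492), P2=(56.8298,112.4225); sampled at t=k/6. Machine vertices: (111.6915,78.1188) → (101.7003,75.4472) → (92.0482,74.5237) → (82.7350,75.3480) → (73.7609,77.9204) → (65.1258,82.2406) → (56.8298,88.3089). Open path.

**Shape 2** — `<path>` regular polygon, stroke `#ff00ff` → engrave (S302, F2880). Machine vertices: (88.8840,83.3111) → (97.6017,104.7223) → (111.7854,86.4669) → (88.8840,83.3111). Closed: final G1 returns to the first vertex.

**Shape 3** — `<path>` closed polygon, stroke `#ff00ff` → engrave (S302, F2880). Machine vertices: (22.3871,14.3766) → (229.4009,146.8913) → (209.7613,53.6392) → (269.6118,152.0363) → (29.4983,54.7236) → (184.6900,186.2021) → (22.3871,14.3766). Closed: final G1 returns to the first vertex.

**Shape 4** — `<path>` rectangle, stroke `#ff00ff` → engrave (S302, F2880). Machine vertices: (87.6900,94.8512) → (162.2355,94.8512) → (162.2355,40.0531) → (87.6900,40.0531) → (87.6900,94.8512). Closed: final G1 returns to the first vertex.

**Shape 5** — `<path>` cubic bezier, stroke `#ff00ff` → engrave (S302, F2880). Control points (SVG): P0=(187.5146,135.2826), P1=(166.7134,145.1115), P2=(179.7277,48.4406), P3=(174.7486,28.9404); sampled at t=k/6. Machine vertices: (187.5146,65.4488) → (179.6921,68.5590) → (176.0664,84.3172) → (175.1983,107.6215) → (175.6487,133.3698) → (175.9786,156.4603) → (174.7486,171.7910). Open path.

**Shape 6** — `<polygon>` rectangle, stroke `#ff00ff` → engrave (S302, F2880). Machine vertices: (74.3709,133.4935) → (127.8512,133.4935) → (127.8512,37.7441) → (74.3709,37.7441) → (74.3709,133.4935). Closed: final G1 returns to the first vertex.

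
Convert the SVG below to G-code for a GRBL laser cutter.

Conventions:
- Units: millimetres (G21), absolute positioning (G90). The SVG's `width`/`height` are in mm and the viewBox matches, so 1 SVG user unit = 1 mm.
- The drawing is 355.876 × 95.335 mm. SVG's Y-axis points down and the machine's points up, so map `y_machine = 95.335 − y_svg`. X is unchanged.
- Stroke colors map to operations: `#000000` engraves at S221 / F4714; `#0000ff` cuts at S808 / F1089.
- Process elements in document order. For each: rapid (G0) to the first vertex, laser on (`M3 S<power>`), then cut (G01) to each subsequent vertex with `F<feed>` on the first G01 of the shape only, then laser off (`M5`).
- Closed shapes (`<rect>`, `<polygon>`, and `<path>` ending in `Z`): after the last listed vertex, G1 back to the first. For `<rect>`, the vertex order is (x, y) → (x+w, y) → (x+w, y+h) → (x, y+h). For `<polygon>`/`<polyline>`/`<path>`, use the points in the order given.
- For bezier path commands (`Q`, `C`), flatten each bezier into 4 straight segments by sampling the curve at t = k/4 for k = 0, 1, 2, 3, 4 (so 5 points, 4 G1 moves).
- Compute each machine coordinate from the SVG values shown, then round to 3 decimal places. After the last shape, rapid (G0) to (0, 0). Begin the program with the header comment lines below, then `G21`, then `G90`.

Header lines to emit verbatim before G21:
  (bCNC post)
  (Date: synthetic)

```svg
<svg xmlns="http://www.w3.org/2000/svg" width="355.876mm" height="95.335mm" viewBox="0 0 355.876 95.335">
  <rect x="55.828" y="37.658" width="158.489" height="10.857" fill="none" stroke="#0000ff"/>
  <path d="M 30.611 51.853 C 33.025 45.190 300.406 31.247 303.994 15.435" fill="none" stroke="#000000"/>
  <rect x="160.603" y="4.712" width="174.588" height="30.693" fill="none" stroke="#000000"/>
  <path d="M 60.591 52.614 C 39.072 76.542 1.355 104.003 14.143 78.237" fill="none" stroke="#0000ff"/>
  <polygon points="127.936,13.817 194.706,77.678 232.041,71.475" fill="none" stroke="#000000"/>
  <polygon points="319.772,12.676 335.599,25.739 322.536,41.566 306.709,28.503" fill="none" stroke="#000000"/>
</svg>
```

(bCNC post)
(Date: synthetic)
G21
G90
G0 X55.828 Y57.677
M3 S808
G01 X214.317 Y57.677 F1089
G01 X214.317 Y46.820
G01 X55.828 Y46.820
G01 X55.828 Y57.677
M5
G0 X30.611 Y43.482
M3 S221
G01 X73.841 Y49.760 F4714
G01 X166.862 Y58.260
G01 X260.104 Y68.476
G01 X303.994 Y79.900
M5
G0 X160.603 Y90.623
M3 S221
G01 X335.191 Y90.623 F4714
G01 X335.191 Y59.930
G01 X160.603 Y59.930
G01 X160.603 Y90.623
M5
G0 X60.591 Y42.721
M3 S808
G01 X42.457 Y24.999 F1089
G01 X24.502 Y11.274
G01 X12.979 Y6.867
G01 X14.143 Y17.098
M5
G0 X127.936 Y81.518
M3 S221
G01 X194.706 Y17.657 F4714
G01 X232.041 Y23.860
G01 X127.936 Y81.518
M5
G0 X319.772 Y82.659
M3 S221
G01 X335.599 Y69.596 F4714
G01 X322.536 Y53.769
G01 X306.709 Y66.832
G01 X319.772 Y82.659
M5
G0 X0.000 Y0.000

1 u = 1 mm; y_m = 95.335 − y.

[1] `<rect>` rectangle, #0000ff→cut S808 F1089: (55.828,57.677) → (214.317,57.677) → (214.317,46.820) → (55.828,46.820) → (55.828,57.677) (closed)

[2] `<path>` cubic bezier, #000000→engrave S221 F4714: (30.611,43.482) → (73.841,49.760) → (166.862,58.260) → (260.104,68.476) → (303.994,79.900)

[3] `<rect>` rectangle, #000000→engrave S221 F4714: (160.603,90.623) → (335.191,90.623) → (335.191,59.930) → (160.603,59.930) → (160.603,90.623) (closed)

[4] `<path>` cubic bezier, #0000ff→cut S808 F1089: (60.591,42.721) → (42.457,24.999) → (24.502,11.274) → (12.979,6.867) → (14.143,17.098)

[5] `<polygon>` closed polygon, #000000→engrave S221 F4714: (127.936,81.518) → (194.706,17.657) → (232.041,23.860) → (127.936,81.518) (closed)

[6] `<polygon>` regular polygon, #000000→engrave S221 F4714: (319.772,82.659) → (335.599,69.596) → (322.536,53.769) → (306.709,66.832) → (319.772,82.659) (closed)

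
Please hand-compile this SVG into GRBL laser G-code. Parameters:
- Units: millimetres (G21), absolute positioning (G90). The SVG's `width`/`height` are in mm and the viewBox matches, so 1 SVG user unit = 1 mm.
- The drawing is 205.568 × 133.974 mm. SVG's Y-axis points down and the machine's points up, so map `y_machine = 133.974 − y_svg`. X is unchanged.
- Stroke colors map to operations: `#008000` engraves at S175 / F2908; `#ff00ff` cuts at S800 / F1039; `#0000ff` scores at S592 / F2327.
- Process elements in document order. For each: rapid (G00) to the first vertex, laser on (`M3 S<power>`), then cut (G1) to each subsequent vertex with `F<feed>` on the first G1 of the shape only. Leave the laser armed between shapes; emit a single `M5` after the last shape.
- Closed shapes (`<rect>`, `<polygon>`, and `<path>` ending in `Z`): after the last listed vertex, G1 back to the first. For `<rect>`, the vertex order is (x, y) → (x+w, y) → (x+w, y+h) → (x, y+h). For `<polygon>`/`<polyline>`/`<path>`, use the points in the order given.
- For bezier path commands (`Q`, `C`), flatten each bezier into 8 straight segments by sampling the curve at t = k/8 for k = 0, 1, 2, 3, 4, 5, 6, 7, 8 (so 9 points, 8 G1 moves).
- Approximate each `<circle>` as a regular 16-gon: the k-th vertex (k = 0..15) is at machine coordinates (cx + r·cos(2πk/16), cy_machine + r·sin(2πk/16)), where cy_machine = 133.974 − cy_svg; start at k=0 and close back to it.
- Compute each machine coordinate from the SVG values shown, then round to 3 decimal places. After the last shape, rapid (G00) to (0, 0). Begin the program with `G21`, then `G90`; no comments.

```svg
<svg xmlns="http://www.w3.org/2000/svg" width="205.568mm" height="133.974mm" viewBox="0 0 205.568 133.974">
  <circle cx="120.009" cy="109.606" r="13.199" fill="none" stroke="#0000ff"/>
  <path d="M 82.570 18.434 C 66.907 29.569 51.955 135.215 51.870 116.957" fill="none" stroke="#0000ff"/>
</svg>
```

viewBox `0 0 205.568 133.974` with mm width/height → 1 unit = 1 mm. Flip: y_m = 133.974 − y_svg.

**Shape 1** — `<circle>` circle, stroke `#0000ff` → score (S592, F2327). Machine vertices: (133.208,24.368) → (132.203,29.419) → (129.342,33.701) → (125.060,36.562) → (120.009,37.567) → (114.958,36.562) → (110.676,33.701) → (107.815,29.419) → (106.810,24.368) → (107.815,19.317) → (110.676,15.035) → (114.958,12.174) → (120.009,11.169) → (125.060,12.174) → (129.342,15.035) → (132.203,19.317) → (133.208,24.368). Closed: final G1 returns to the first vertex.

**Shape 2** — `<path>` cubic bezier, stroke `#0000ff` → score (S592, F2327). Control points (SVG): P0=(82.570,18.434), P1=(66.907,29.569), P2=(51.955,135.215), P3=(51.870,116.957); sampled at t=k/8. Machine vertices: (82.570,115.540) → (76.757,107.361) → (71.177,92.881) → (65.996,74.659) → (61.378,55.256) → (57.491,37.231) → (54.500,23.143) → (52.571,15.552) → (51.870,17.017). Open path.

G21
G90
G00 X133.208 Y24.368
M3 S592
G1 X132.203 Y29.419 F2327
G1 X129.342 Y33.701
G1 X125.060 Y36.562
G1 X120.009 Y37.567
G1 X114.958 Y36.562
G1 X110.676 Y33.701
G1 X107.815 Y29.419
G1 X106.810 Y24.368
G1 X107.815 Y19.317
G1 X110.676 Y15.035
G1 X114.958 Y12.174
G1 X120.009 Y11.169
G1 X125.060 Y12.174
G1 X129.342 Y15.035
G1 X132.203 Y19.317
G1 X133.208 Y24.368
G00 X82.570 Y115.540
M3 S592
G1 X76.757 Y107.361 F2327
G1 X71.177 Y92.881
G1 X65.996 Y74.659
G1 X61.378 Y55.256
G1 X57.491 Y37.231
G1 X54.500 Y23.143
G1 X52.571 Y15.552
G1 X51.870 Y17.017
M5
G00 X0.000 Y0.000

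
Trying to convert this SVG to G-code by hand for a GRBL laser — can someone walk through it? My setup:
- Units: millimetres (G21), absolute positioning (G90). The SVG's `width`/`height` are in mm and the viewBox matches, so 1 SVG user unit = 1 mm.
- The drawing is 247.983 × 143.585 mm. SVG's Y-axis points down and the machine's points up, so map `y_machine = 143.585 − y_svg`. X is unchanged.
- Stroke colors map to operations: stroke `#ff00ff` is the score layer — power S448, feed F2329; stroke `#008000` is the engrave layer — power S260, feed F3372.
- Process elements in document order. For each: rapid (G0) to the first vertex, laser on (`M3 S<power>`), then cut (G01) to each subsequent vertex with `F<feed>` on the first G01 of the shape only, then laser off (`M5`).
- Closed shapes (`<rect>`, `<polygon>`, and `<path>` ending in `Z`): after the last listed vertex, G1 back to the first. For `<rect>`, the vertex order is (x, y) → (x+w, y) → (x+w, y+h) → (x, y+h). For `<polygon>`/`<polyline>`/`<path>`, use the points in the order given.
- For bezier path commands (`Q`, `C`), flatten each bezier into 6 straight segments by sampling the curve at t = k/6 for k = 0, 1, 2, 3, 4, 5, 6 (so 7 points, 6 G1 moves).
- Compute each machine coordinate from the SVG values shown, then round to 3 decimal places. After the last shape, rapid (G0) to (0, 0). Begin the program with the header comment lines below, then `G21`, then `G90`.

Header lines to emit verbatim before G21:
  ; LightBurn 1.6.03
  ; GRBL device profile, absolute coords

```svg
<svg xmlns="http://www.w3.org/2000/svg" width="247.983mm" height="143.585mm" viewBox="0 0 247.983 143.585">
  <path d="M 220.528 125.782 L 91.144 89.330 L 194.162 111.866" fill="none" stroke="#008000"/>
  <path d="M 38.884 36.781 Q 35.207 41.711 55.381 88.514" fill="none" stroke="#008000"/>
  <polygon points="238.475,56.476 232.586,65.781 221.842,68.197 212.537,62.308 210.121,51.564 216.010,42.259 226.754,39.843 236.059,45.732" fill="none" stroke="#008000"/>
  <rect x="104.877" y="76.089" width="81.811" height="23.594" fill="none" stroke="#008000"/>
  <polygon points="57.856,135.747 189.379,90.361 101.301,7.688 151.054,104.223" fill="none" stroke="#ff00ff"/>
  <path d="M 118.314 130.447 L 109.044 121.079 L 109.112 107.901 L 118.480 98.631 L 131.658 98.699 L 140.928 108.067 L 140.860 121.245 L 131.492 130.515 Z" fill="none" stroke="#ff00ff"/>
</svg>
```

1 u = 1 mm; y_m = 143.585 − y.

[1] `<path>` open polyline, #008000→engrave S260 F3372: (220.528,17.803) → (91.144,54.255) → (194.162,31.719)

[2] `<path>` quadratic bezier, #008000→engrave S260 F3372: (38.884,106.804) → (38.321,103.998) → (39.083,98.865) → (41.170,91.406) → (44.582,81.620) → (49.319,69.509) → (55.381,55.071)

[3] `<polygon>` regular polygon, #008000→engrave S260 F3372: (238.475,87.109) → (232.586,77.804) → (221.842,75.388) → (212.537,81.277) → (210.121,92.021) → (216.010,101.326) → (226.754,103.742) → (236.059,97.853) → (238.475,87.109) (closed)

[4] `<rect>` rectangle, #008000→engrave S260 F3372: (104.877,67.496) → (186.688,67.496) → (186.688,43.902) → (104.877,43.902) → (104.877,67.496) (closed)

[5] `<polygon>` closed polygon, #ff00ff→score S448 F2329: (57.856,7.838) → (189.379,53.224) → (101.301,135.897) → (151.054,39.362) → (57.856,7.838) (closed)

[6] `<path>` regular polygon, #ff00ff→score S448 F2329: (118.314,13.138) → (109.044,22.506) → (109.112,35.684) → (118.480,44.954) → (131.658,44.886) → (140.928,35.518) → (140.860,22.340) → (131.492,13.070) → (118.314,13.138) (closed)

; LightBurn 1.6.03
; GRBL device profile, absolute coords
G21
G90
G0 X220.528 Y17.803
M3 S260
G01 X91.144 Y54.255 F3372
G01 X194.162 Y31.719
M5
G0 X38.884 Y106.804
M3 S260
G01 X38.321 Y103.998 F3372
G01 X39.083 Y98.865
G01 X41.170 Y91.406
G01 X44.582 Y81.620
G01 X49.319 Y69.509
G01 X55.381 Y55.071
M5
G0 X238.475 Y87.109
M3 S260
G01 X232.586 Y77.804 F3372
G01 X221.842 Y75.388
G01 X212.537 Y81.277
G01 X210.121 Y92.021
G01 X216.010 Y101.326
G01 X226.754 Y103.742
G01 X236.059 Y97.853
G01 X238.475 Y87.109
M5
G0 X104.877 Y67.496
M3 S260
G01 X186.688 Y67.496 F3372
G01 X186.688 Y43.902
G01 X104.877 Y43.902
G01 X104.877 Y67.496
M5
G0 X57.856 Y7.838
M3 S448
G01 X189.379 Y53.224 F2329
G01 X101.301 Y135.897
G01 X151.054 Y39.362
G01 X57.856 Y7.838
M5
G0 X118.314 Y13.138
M3 S448
G01 X109.044 Y22.506 F2329
G01 X109.112 Y35.684
G01 X118.480 Y44.954
G01 X131.658 Y44.886
G01 X140.928 Y35.518
G01 X140.860 Y22.340
G01 X131.492 Y13.070
G01 X118.314 Y13.138
M5
G0 X0.000 Y0.000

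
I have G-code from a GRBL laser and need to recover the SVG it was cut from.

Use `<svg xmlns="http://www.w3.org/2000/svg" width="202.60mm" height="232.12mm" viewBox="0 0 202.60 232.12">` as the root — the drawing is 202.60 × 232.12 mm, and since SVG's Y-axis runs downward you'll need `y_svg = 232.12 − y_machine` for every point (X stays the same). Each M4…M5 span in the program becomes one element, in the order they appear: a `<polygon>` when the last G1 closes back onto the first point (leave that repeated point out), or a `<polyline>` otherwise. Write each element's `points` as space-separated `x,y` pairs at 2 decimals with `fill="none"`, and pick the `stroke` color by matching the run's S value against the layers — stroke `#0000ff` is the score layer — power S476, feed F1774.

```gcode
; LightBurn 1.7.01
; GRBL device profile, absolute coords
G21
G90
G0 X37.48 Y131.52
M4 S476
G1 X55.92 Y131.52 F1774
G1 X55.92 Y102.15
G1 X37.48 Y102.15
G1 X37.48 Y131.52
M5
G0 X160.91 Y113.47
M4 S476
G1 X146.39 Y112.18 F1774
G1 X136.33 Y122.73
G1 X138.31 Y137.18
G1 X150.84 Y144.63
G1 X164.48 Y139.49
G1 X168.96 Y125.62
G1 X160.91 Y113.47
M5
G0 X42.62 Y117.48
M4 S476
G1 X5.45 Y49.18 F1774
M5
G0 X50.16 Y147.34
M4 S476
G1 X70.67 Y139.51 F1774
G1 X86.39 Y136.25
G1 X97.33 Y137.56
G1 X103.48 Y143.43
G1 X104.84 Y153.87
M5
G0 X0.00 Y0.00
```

<svg xmlns="http://www.w3.org/2000/svg" width="202.60mm" height="232.12mm" viewBox="0 0 202.60 232.12">
  <polygon points="37.48,100.60 55.92,100.60 55.92,129.97 37.48,129.97" fill="none" stroke="#0000ff"/>
  <polygon points="160.91,118.65 146.39,119.94 136.33,109.39 138.31,94.94 150.84,87.49 164.48,92.63 168.96,106.50" fill="none" stroke="#0000ff"/>
  <polyline points="42.62,114.64 5.45,182.94" fill="none" stroke="#0000ff"/>
  <polyline points="50.16,84.78 70.67,92.61 86.39,95.87 97.33,94.56 103.48,88.69 104.84,78.25" fill="none" stroke="#0000ff"/>
</svg>

y_svg = 232.12 − y_m. Every run uses S476, so all elements get stroke `#0000ff` (score).

[1] closed run; points: 37.48,100.60 55.92,100.60 55.92,129.97 37.48,129.97

[2] closed run; points: 160.91,118.65 146.39,119.94 136.33,109.39 138.31,94.94 150.84,87.49 164.48,92.63 168.96,106.50

[3] open run; points: 42.62,114.64 5.45,182.94

[4] open run; points: 50.16,84.78 70.67,92.61 86.39,95.87 97.33,94.56 103.48,88.69 104.84,78.25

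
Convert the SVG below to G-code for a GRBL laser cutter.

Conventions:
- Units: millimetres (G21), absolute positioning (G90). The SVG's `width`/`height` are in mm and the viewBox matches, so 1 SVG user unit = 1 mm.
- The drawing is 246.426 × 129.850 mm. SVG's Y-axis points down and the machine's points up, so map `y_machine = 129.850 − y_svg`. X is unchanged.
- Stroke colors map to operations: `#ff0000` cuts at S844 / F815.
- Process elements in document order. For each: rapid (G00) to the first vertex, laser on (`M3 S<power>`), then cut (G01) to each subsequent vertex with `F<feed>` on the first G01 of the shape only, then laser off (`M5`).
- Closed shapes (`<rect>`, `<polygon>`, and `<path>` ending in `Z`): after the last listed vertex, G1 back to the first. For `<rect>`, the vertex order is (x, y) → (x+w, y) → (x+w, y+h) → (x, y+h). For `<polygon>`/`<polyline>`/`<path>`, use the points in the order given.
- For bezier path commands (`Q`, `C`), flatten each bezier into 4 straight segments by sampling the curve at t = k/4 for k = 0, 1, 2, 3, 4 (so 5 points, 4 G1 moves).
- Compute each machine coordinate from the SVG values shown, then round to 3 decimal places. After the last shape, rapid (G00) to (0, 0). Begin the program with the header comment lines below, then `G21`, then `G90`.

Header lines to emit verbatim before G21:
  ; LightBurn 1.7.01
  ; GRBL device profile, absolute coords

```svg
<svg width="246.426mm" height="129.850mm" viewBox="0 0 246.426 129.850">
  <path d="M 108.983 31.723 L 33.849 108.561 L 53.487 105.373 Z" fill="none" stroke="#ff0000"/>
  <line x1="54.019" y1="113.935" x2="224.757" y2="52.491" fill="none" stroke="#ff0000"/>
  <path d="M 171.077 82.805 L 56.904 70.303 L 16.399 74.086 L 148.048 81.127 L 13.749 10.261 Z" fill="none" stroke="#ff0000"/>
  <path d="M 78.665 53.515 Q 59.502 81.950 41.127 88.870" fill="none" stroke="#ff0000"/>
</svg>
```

; LightBurn 1.7.01
; GRBL device profile, absolute coords
G21
G90
G00 X108.983 Y98.127
M3 S844
G01 X33.849 Y21.289 F815
G01 X53.487 Y24.477
G01 X108.983 Y98.127
M5
G00 X54.019 Y15.915
M3 S844
G01 X224.757 Y77.359 F815
M5
G00 X171.077 Y47.045
M3 S844
G01 X56.904 Y59.547 F815
G01 X16.399 Y55.764
G01 X148.048 Y48.723
G01 X13.749 Y119.589
G01 X171.077 Y47.045
M5
G00 X78.665 Y76.335
M3 S844
G01 X69.133 Y63.462 F815
G01 X59.699 Y53.279
G01 X50.364 Y45.785
G01 X41.127 Y40.980
M5
G00 X0.000 Y0.000

Since the viewBox matches the mm dimensions, user units are millimetres directly. The only transform is the Y-flip y_m = 129.850 − y_svg.

Shape 1 is a closed polygon drawn with `<path>`. Its stroke #ff0000 means cut at S844, F815. After flipping Y the toolpath is (108.983,98.127) → (33.849,21.289) → (53.487,24.477) → (108.983,98.127), returning to the start.

Shape 2 is a line segment drawn with `<line>`. Its stroke #ff0000 means cut at S844, F815. After flipping Y the toolpath is (54.019,15.915) → (224.757,77.359).

Shape 3 is a closed polygon drawn with `<path>`. Its stroke #ff0000 means cut at S844, F815. After flipping Y the toolpath is (171.077,47.045) → (56.904,59.547) → (16.399,55.764) → (148.048,48.723) → (13.749,119.589) → (171.077,47.045), returning to the start.

Shape 4 is a quadratic bezier drawn with `<path>`. Its stroke #ff0000 means cut at S844, F815. After flipping Y the toolpath is (78.665,76.335) → (69.133,63.462) → (59.699,53.279) → (50.364,45.785) → (41.127,40.980).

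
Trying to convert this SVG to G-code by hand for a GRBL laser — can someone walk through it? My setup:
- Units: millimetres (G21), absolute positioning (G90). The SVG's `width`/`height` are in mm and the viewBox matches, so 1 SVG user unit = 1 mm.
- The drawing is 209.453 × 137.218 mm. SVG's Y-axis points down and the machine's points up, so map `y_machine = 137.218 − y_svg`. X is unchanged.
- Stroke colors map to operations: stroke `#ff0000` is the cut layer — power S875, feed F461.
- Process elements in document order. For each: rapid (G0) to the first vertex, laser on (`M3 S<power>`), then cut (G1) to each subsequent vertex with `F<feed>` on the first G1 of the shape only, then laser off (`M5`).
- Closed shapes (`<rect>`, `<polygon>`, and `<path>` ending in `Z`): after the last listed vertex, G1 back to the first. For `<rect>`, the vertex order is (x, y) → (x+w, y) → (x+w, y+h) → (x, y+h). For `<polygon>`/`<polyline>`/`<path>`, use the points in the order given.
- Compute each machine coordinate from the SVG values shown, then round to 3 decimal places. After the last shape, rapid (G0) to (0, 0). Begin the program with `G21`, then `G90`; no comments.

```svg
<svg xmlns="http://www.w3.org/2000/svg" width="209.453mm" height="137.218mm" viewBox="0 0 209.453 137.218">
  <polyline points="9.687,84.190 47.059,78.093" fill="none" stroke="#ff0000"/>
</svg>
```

Since the viewBox matches the mm dimensions, user units are millimetres directly. The only transform is the Y-flip y_m = 137.218 − y_svg.

Shape 1 is a line segment drawn with `<polyline>`. Its stroke #ff0000 means cut at S875, F461. After flipping Y the toolpath is (9.687,53.028) → (47.059,59.125).

G21
G90
G0 X9.687 Y53.028
M3 S875
G1 X47.059 Y59.125 F461
M5
G0 X0.000 Y0.000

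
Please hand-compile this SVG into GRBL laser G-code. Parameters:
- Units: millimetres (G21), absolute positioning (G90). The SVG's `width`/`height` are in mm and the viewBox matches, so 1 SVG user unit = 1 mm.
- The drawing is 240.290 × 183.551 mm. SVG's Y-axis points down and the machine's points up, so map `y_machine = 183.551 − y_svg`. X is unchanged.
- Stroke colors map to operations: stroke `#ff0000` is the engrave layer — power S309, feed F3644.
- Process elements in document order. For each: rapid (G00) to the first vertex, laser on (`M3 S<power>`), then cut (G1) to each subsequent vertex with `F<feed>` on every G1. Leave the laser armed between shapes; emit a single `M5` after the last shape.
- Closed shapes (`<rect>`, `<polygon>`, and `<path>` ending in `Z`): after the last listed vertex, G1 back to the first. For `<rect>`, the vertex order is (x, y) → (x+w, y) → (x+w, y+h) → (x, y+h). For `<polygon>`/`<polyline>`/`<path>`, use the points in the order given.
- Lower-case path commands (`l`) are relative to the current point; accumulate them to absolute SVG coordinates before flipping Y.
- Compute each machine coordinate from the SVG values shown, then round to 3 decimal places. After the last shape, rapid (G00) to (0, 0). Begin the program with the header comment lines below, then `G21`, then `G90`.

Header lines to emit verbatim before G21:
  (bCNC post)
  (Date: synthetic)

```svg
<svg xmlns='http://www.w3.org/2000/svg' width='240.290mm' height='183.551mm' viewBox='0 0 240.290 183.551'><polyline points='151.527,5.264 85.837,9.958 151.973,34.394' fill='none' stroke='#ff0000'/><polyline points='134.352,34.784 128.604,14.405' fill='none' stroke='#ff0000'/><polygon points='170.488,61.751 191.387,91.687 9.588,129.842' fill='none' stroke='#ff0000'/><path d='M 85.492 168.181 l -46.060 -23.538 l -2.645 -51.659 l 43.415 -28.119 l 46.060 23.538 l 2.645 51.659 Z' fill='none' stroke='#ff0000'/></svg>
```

viewBox `0 0 240.290 183.551` with mm width/height → 1 unit = 1 mm. Flip: y_m = 183.551 − y_svg.

**Shape 1** — `<polyline>` open polyline, stroke `#ff0000` → engrave (S309, F3644). Machine vertices: (151.527,178.287) → (85.837,173.593) → (151.973,149.157). Open path.

**Shape 2** — `<polyline>` line segment, stroke `#ff0000` → engrave (S309, F3644). Machine vertices: (134.352,148.767) → (128.604,169.146). Open path.

**Shape 3** — `<polygon>` closed polygon, stroke `#ff0000` → engrave (S309, F3644). Machine vertices: (170.488,121.800) → (191.387,91.864) → (9.588,53.709) → (170.488,121.800). Closed: final G1 returns to the first vertex.

**Shape 4** — `<path>` regular polygon, stroke `#ff0000` → engrave (S309, F3644). Machine vertices: (85.492,15.370) → (39.432,38.908) → (36.787,90.567) → (80.202,118.686) → (126.262,95.148) → (128.907,43.489) → (85.492,15.370). Closed: final G1 returns to the first vertex.

(bCNC post)
(Date: synthetic)
G21
G90
G00 X151.527 Y178.287
M3 S309
G1 X85.837 Y173.593 F3644
G1 X151.973 Y149.157 F3644
G00 X134.352 Y148.767
M3 S309
G1 X128.604 Y169.146 F3644
G00 X170.488 Y121.800
M3 S309
G1 X191.387 Y91.864 F3644
G1 X9.588 Y53.709 F3644
G1 X170.488 Y121.800 F3644
G00 X85.492 Y15.370
M3 S309
G1 X39.432 Y38.908 F3644
G1 X36.787 Y90.567 F3644
G1 X80.202 Y118.686 F3644
G1 X126.262 Y95.148 F3644
G1 X128.907 Y43.489 F3644
G1 X85.492 Y15.370 F3644
M5
G00 X0.000 Y0.000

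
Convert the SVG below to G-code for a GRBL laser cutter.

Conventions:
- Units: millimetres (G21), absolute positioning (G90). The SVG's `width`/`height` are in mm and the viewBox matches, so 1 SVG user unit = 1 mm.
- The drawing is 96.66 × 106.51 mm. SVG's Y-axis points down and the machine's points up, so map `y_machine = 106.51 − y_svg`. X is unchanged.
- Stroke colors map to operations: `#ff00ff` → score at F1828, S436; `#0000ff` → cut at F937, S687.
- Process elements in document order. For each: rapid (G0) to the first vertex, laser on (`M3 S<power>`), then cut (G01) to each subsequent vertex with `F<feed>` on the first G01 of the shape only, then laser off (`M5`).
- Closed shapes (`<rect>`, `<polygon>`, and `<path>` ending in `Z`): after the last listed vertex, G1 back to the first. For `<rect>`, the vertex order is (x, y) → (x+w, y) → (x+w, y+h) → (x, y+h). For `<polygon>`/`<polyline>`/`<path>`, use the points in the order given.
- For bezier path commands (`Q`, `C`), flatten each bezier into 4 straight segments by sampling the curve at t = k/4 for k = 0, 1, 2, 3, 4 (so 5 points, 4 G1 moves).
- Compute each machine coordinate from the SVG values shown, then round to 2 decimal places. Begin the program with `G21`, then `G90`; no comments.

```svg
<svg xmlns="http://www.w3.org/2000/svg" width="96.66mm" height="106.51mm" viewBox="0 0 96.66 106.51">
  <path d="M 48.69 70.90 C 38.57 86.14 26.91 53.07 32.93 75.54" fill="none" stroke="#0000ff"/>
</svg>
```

Since the viewBox matches the mm dimensions, user units are millimetres directly. The only transform is the Y-flip y_m = 106.51 − y_svg.

Shape 1 is a cubic bezier drawn with `<path>`. Its stroke #0000ff means cut at S687, F937. After flipping Y the toolpath is (48.69,35.61) → (41.11,31.62) → (34.76,36.00) → (31.43,39.03) → (32.93,30.97).

G21
G90
G0 X48.69 Y35.61
M3 S687
G01 X41.11 Y31.62 F937
G01 X34.76 Y36.00
G01 X31.43 Y39.03
G01 X32.93 Y30.97
M5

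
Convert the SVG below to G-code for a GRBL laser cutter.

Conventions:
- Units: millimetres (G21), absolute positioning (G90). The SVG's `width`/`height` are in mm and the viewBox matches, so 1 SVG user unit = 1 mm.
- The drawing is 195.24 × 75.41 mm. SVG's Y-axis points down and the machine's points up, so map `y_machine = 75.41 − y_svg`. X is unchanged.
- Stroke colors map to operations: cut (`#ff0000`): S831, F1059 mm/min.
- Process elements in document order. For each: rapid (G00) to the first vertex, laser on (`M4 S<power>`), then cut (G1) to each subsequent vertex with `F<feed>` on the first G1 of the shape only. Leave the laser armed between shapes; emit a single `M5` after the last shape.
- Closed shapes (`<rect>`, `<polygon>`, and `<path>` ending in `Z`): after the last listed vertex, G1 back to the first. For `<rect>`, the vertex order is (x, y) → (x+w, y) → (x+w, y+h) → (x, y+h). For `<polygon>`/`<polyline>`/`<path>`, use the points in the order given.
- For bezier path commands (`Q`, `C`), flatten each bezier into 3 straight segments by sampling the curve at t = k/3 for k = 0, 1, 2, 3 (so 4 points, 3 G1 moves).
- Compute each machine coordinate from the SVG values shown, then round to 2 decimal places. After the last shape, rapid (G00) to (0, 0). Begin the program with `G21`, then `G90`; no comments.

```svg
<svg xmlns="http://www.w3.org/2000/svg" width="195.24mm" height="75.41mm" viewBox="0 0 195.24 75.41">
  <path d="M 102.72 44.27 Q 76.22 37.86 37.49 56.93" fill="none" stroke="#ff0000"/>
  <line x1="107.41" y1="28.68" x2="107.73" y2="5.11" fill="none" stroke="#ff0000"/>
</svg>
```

Since the viewBox matches the mm dimensions, user units are millimetres directly. The only transform is the Y-flip y_m = 75.41 − y_svg.

Shape 1 is a quadratic bezier drawn with `<path>`. Its stroke #ff0000 means cut at S831, F1059. After flipping Y the toolpath is (102.72,31.14) → (83.69,32.58) → (61.95,28.36) → (37.49,18.48).

Shape 2 is a line segment drawn with `<line>`. Its stroke #ff0000 means cut at S831, F1059. After flipping Y the toolpath is (107.41,46.73) → (107.73,70.30).

G21
G90
G00 X102.72 Y31.14
M4 S831
G1 X83.69 Y32.58 F1059
G1 X61.95 Y28.36
G1 X37.49 Y18.48
G00 X107.41 Y46.73
M4 S831
G1 X107.73 Y70.30 F1059
M5
G00 X0.00 Y0.00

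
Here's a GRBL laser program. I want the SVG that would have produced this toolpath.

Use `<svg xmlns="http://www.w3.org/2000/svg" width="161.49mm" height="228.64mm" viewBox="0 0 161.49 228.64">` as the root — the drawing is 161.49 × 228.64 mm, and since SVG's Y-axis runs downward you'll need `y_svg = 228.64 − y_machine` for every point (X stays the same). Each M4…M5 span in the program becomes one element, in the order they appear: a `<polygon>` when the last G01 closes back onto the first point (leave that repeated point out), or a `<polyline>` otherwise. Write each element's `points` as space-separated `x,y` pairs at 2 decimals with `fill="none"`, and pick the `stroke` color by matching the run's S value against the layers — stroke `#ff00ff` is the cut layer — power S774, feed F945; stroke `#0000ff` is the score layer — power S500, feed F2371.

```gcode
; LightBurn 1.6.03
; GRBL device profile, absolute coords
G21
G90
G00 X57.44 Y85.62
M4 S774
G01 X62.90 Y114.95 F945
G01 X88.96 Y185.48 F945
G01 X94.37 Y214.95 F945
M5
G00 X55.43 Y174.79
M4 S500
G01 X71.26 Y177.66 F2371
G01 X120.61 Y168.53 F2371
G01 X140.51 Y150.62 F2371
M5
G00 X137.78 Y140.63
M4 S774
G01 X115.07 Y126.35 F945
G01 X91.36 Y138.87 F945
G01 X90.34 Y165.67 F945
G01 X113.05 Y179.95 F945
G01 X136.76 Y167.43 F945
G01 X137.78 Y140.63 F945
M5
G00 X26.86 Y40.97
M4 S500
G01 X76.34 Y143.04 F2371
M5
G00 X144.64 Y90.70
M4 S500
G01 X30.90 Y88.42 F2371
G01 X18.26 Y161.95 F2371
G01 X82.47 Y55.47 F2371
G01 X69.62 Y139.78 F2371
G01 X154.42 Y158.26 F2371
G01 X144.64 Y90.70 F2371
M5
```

Each laser-on run becomes one SVG element. Flip Y back into SVG space with y_svg = 228.64 − y_machine.

Run 1: power S774 maps to stroke `#ff00ff` (cut). The run is open, so emit a `<polyline>` with points (Y-flipped): 57.44,143.02 62.90,113.69 88.96,43.16 94.37,13.69.

Run 2: S500 ⇒ score layer `#0000ff`. The run is open, so emit a `<polyline>` with points (Y-flipped): 55.43,53.85 71.26,50.98 120.61,60.11 140.51,78.02.

Run 3: S774 ⇒ cut layer `#ff00ff`. The run returns to its start, so emit a `<polygon>` with points (Y-flipped): 137.78,88.01 115.07,102.29 91.36,89.77 90.34,62.97 113.05,48.69 136.76,61.21.

Run 4: S500 ⇒ score layer `#0000ff`. The run is open, so emit a `<polyline>` with points (Y-flipped): 26.86,187.67 76.34,85.60.

Run 5: the run's S500 means `#0000ff` (score). The run returns to its start, so emit a `<polygon>` with points (Y-flipped): 144.64,137.94 30.90,140.22 18.26,66.69 82.47,173.17 69.62,88.86 154.42,70.38.

<svg xmlns="http://www.w3.org/2000/svg" width="161.49mm" height="228.64mm" viewBox="0 0 161.49 228.64">
  <polyline points="57.44,143.02 62.90,113.69 88.96,43.16 94.37,13.69" fill="none" stroke="#ff00ff"/>
  <polyline points="55.43,53.85 71.26,50.98 120.61,60.11 140.51,78.02" fill="none" stroke="#0000ff"/>
  <polygon points="137.78,88.01 115.07,102.29 91.36,89.77 90.34,62.97 113.05,48.69 136.76,61.21" fill="none" stroke="#ff00ff"/>
  <polyline points="26.86,187.67 76.34,85.60" fill="none" stroke="#0000ff"/>
  <polygon points="144.64,137.94 30.90,140.22 18.26,66.69 82.47,173.17 69.62,88.86 154.42,70.38" fill="none" stroke="#0000ff"/>
</svg>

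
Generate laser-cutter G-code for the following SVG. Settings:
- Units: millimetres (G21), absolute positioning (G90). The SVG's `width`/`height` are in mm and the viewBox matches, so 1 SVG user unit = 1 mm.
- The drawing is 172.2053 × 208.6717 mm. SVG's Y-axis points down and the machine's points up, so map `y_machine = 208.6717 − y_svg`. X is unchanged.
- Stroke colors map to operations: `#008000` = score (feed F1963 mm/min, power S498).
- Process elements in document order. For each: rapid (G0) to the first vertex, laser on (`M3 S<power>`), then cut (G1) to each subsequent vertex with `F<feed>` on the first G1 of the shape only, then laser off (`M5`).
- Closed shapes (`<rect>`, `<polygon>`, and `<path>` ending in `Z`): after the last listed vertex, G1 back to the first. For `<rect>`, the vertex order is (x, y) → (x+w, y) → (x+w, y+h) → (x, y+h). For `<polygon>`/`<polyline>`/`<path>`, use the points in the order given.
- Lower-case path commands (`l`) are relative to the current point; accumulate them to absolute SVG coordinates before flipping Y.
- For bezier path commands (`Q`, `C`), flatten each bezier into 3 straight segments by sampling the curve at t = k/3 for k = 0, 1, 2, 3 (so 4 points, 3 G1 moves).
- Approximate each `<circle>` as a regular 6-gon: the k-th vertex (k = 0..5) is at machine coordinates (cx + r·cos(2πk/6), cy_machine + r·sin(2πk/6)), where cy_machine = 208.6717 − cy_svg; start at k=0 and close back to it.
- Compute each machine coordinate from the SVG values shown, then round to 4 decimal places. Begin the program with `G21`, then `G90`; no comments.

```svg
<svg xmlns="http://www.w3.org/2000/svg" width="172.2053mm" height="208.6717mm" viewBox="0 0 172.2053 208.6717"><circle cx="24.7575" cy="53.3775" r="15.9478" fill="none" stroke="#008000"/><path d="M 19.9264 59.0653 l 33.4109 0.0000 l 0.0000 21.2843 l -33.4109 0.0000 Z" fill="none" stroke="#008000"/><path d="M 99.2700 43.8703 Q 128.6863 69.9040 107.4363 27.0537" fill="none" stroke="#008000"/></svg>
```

G21
G90
G0 X40.7053 Y155.2942
M3 S498
G1 X32.7314 Y169.1054 F1963
G1 X16.7836 Y169.1054
G1 X8.8097 Y155.2942
G1 X16.7836 Y141.4830
G1 X32.7314 Y141.4830
G1 X40.7053 Y155.2942
M5
G0 X19.9264 Y149.6064
M3 S498
G1 X53.3373 Y149.6064 F1963
G1 X53.3373 Y128.3221
G1 X19.9264 Y128.3221
G1 X19.9264 Y149.6064
M5
G0 X99.2700 Y164.8014
M3 S498
G1 X113.2513 Y155.0994 F1963
G1 X115.9734 Y160.7049
G1 X107.4363 Y181.6180
M5

1 u = 1 mm; y_m = 208.6717 − y.

[1] `<circle>` circle, #008000→score S498 F1963: (40.7053,155.2942) → (32.7314,169.1054) → (16.7836,169.1054) → (8.8097,155.2942) → (16.7836,141.4830) → (32.7314,141.4830) → (40.7053,155.2942) (closed)

[2] `<path>` rectangle, #008000→score S498 F1963: (19.9264,149.6064) → (53.3373,149.6064) → (53.3373,128.3221) → (19.9264,128.3221) → (19.9264,149.6064) (closed)

[3] `<path>` quadratic bezier, #008000→score S498 F1963: (99.2700,164.8014) → (113.2513,155.0994) → (115.9734,160.7049) → (107.4363,181.6180)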